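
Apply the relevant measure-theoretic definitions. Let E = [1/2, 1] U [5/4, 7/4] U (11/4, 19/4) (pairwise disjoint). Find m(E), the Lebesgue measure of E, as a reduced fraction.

For pairwise disjoint intervals, m(union_i I_i) = sum_i m(I_i),
and m is invariant under swapping open/closed endpoints (single points have measure 0).
So m(E) = sum_i (b_i - a_i).
  I_1 has length 1 - 1/2 = 1/2.
  I_2 has length 7/4 - 5/4 = 1/2.
  I_3 has length 19/4 - 11/4 = 2.
Summing:
  m(E) = 1/2 + 1/2 + 2 = 3.

3


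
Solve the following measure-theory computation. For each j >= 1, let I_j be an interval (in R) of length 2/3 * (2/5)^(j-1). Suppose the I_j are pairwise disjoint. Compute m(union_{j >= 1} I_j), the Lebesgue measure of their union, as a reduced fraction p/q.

By countable additivity of the Lebesgue measure on pairwise disjoint measurable sets,
  m(union_{j >= 1} I_j) = sum_{j >= 1} m(I_j) = sum_{j >= 1} a * r^(j-1),
  with a = 2/3 and r = 2/5.
Since 0 < r = 2/5 < 1, the geometric series converges:
  sum_{j >= 1} a * r^(j-1) = a / (1 - r).
  = 2/3 / (1 - 2/5)
  = 2/3 / (3/5)
  = 10/9.

10/9


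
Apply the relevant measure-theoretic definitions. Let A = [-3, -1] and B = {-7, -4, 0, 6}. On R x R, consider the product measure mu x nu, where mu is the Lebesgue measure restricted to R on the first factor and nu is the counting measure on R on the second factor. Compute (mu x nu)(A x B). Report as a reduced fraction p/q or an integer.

For a measurable rectangle A x B, the product measure satisfies
  (mu x nu)(A x B) = mu(A) * nu(B).
  mu(A) = 2.
  nu(B) = 4.
  (mu x nu)(A x B) = 2 * 4 = 8.

8


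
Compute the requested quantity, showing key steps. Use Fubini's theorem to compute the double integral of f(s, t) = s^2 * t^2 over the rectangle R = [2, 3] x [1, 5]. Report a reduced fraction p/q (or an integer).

f(s, t) is a tensor product of a function of s and a function of t, and both factors are bounded continuous (hence Lebesgue integrable) on the rectangle, so Fubini's theorem applies:
  integral_R f d(m x m) = (integral_a1^b1 s^2 ds) * (integral_a2^b2 t^2 dt).
Inner integral in s: integral_{2}^{3} s^2 ds = (3^3 - 2^3)/3
  = 19/3.
Inner integral in t: integral_{1}^{5} t^2 dt = (5^3 - 1^3)/3
  = 124/3.
Product: (19/3) * (124/3) = 2356/9.

2356/9


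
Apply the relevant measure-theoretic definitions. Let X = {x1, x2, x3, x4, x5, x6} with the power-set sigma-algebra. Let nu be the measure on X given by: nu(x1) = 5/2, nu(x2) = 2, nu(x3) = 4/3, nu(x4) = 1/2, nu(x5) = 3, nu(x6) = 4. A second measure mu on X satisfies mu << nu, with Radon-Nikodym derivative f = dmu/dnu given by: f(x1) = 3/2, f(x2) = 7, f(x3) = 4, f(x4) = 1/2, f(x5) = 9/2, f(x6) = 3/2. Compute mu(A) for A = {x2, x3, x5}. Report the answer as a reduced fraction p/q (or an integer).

By the defining property of the Radon-Nikodym derivative, for every measurable set A,
  mu(A) = integral_A f dnu.
Since nu is a discrete measure concentrated on the atoms of X, the integral over A reduces to the sum
  mu(A) = sum_{x in A} f(x) * nu({x}).
Computing each term:
  x2: f(x2) * nu(x2) = 7 * 2 = 14.
  x3: f(x3) * nu(x3) = 4 * 4/3 = 16/3.
  x5: f(x5) * nu(x5) = 9/2 * 3 = 27/2.
Summing: mu(A) = 14 + 16/3 + 27/2 = 197/6.

197/6


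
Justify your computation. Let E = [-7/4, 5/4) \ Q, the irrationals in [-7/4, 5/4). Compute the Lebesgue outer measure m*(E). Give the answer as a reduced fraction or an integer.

The interval I = [-7/4, 5/4) has m(I) = 5/4 - (-7/4) = 3 (endpoints are measure-zero, so open/closed/half-open agree). Write I = (I cap Q) u (I \ Q). The rationals in I are countable, so m*(I cap Q) = 0 (cover each rational by intervals whose total length is arbitrarily small). By countable subadditivity m*(I) <= m*(I cap Q) + m*(I \ Q), hence m*(I \ Q) >= m(I) = 3. The reverse inequality m*(I \ Q) <= m*(I) = 3 is trivial since (I \ Q) is a subset of I. Therefore m*(I \ Q) = 3.

3


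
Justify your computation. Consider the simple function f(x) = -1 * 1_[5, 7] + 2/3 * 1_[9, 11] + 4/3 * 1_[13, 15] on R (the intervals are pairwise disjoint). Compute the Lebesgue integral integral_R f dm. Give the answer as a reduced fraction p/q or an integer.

For a simple function f = sum_i c_i * 1_{A_i} with disjoint A_i,
  integral f dm = sum_i c_i * m(A_i).
Lengths of the A_i:
  m(A_1) = 7 - 5 = 2.
  m(A_2) = 11 - 9 = 2.
  m(A_3) = 15 - 13 = 2.
Contributions c_i * m(A_i):
  (-1) * (2) = -2.
  (2/3) * (2) = 4/3.
  (4/3) * (2) = 8/3.
Total: -2 + 4/3 + 8/3 = 2.

2


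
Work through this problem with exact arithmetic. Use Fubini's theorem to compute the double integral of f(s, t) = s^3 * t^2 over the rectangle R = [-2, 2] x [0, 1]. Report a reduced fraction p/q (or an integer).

f(s, t) is a tensor product of a function of s and a function of t, and both factors are bounded continuous (hence Lebesgue integrable) on the rectangle, so Fubini's theorem applies:
  integral_R f d(m x m) = (integral_a1^b1 s^3 ds) * (integral_a2^b2 t^2 dt).
Inner integral in s: integral_{-2}^{2} s^3 ds = (2^4 - (-2)^4)/4
  = 0.
Inner integral in t: integral_{0}^{1} t^2 dt = (1^3 - 0^3)/3
  = 1/3.
Product: (0) * (1/3) = 0.

0


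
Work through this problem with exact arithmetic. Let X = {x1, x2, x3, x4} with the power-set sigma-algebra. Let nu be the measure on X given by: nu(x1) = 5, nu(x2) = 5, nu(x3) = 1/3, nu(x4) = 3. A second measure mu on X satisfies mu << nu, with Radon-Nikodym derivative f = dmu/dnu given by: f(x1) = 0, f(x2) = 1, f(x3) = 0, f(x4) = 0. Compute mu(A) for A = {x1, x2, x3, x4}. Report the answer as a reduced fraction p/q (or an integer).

By the defining property of the Radon-Nikodym derivative, for every measurable set A,
  mu(A) = integral_A f dnu.
Since nu is a discrete measure concentrated on the atoms of X, the integral over A reduces to the sum
  mu(A) = sum_{x in A} f(x) * nu({x}).
Computing each term:
  x1: f(x1) * nu(x1) = 0 * 5 = 0.
  x2: f(x2) * nu(x2) = 1 * 5 = 5.
  x3: f(x3) * nu(x3) = 0 * 1/3 = 0.
  x4: f(x4) * nu(x4) = 0 * 3 = 0.
Summing: mu(A) = 0 + 5 + 0 + 0 = 5.

5


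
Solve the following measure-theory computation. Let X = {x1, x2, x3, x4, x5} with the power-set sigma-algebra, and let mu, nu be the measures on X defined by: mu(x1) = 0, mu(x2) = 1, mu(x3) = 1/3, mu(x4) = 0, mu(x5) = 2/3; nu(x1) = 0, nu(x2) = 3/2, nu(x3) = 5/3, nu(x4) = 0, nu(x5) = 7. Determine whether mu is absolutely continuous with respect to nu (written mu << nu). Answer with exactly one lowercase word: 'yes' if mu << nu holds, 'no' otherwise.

mu << nu means: every nu-null measurable set is also mu-null; equivalently, for every atom x, if nu({x}) = 0 then mu({x}) = 0.
Checking each atom:
  x1: nu = 0, mu = 0 -> consistent with mu << nu.
  x2: nu = 3/2 > 0 -> no constraint.
  x3: nu = 5/3 > 0 -> no constraint.
  x4: nu = 0, mu = 0 -> consistent with mu << nu.
  x5: nu = 7 > 0 -> no constraint.
No atom violates the condition. Therefore mu << nu.

yes


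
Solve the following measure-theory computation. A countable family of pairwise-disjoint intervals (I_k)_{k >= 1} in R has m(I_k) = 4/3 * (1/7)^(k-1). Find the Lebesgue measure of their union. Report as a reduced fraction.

By countable additivity of the Lebesgue measure on pairwise disjoint measurable sets,
  m(union_{k >= 1} I_k) = sum_{k >= 1} m(I_k) = sum_{k >= 1} a * r^(k-1),
  with a = 4/3 and r = 1/7.
Since 0 < r = 1/7 < 1, the geometric series converges:
  sum_{k >= 1} a * r^(k-1) = a / (1 - r).
  = 4/3 / (1 - 1/7)
  = 4/3 / (6/7)
  = 14/9.

14/9


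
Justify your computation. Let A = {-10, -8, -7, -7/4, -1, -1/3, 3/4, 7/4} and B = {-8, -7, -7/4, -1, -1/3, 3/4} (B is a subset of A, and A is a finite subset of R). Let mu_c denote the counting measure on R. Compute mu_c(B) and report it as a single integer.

Counting measure assigns mu_c(E) = |E| (number of elements) when E is finite.
B has 6 element(s), so mu_c(B) = 6.

6


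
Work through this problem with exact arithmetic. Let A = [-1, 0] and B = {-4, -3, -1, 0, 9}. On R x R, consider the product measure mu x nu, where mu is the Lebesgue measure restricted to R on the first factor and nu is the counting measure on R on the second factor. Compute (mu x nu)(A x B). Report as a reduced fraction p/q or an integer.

For a measurable rectangle A x B, the product measure satisfies
  (mu x nu)(A x B) = mu(A) * nu(B).
  mu(A) = 1.
  nu(B) = 5.
  (mu x nu)(A x B) = 1 * 5 = 5.

5


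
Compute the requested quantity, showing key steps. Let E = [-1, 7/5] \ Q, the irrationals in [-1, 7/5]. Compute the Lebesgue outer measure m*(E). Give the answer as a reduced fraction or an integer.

The interval I = [-1, 7/5] has m(I) = 7/5 - (-1) = 12/5 (endpoints are measure-zero, so open/closed/half-open agree). Write I = (I cap Q) u (I \ Q). The rationals in I are countable, so m*(I cap Q) = 0 (cover each rational by intervals whose total length is arbitrarily small). By countable subadditivity m*(I) <= m*(I cap Q) + m*(I \ Q), hence m*(I \ Q) >= m(I) = 12/5. The reverse inequality m*(I \ Q) <= m*(I) = 12/5 is trivial since (I \ Q) is a subset of I. Therefore m*(I \ Q) = 12/5.

12/5


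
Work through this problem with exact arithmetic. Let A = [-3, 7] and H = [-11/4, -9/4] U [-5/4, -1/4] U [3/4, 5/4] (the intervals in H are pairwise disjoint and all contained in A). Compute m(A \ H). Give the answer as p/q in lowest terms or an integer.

The ambient interval has length m(A) = 7 - (-3) = 10.
Since the holes are disjoint and sit inside A, by finite additivity
  m(H) = sum_i (b_i - a_i), and m(A \ H) = m(A) - m(H).
Computing the hole measures:
  m(H_1) = -9/4 - (-11/4) = 1/2.
  m(H_2) = -1/4 - (-5/4) = 1.
  m(H_3) = 5/4 - 3/4 = 1/2.
Summed: m(H) = 1/2 + 1 + 1/2 = 2.
So m(A \ H) = 10 - 2 = 8.

8


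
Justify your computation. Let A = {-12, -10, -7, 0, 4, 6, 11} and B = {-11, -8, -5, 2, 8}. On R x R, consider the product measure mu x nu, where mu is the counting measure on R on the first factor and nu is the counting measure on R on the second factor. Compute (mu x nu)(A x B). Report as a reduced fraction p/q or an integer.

For a measurable rectangle A x B, the product measure satisfies
  (mu x nu)(A x B) = mu(A) * nu(B).
  mu(A) = 7.
  nu(B) = 5.
  (mu x nu)(A x B) = 7 * 5 = 35.

35


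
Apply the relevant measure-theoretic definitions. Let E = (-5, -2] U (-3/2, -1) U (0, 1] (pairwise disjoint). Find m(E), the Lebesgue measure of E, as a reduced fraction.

For pairwise disjoint intervals, m(union_i I_i) = sum_i m(I_i),
and m is invariant under swapping open/closed endpoints (single points have measure 0).
So m(E) = sum_i (b_i - a_i).
  I_1 has length -2 - (-5) = 3.
  I_2 has length -1 - (-3/2) = 1/2.
  I_3 has length 1 - 0 = 1.
Summing:
  m(E) = 3 + 1/2 + 1 = 9/2.

9/2


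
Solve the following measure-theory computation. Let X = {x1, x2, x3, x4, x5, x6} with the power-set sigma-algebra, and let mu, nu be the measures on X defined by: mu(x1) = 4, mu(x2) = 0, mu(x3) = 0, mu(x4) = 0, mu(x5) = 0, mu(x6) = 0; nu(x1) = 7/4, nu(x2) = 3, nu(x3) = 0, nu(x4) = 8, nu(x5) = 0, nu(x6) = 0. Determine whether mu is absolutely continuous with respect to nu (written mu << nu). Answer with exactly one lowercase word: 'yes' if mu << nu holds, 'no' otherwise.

mu << nu means: every nu-null measurable set is also mu-null; equivalently, for every atom x, if nu({x}) = 0 then mu({x}) = 0.
Checking each atom:
  x1: nu = 7/4 > 0 -> no constraint.
  x2: nu = 3 > 0 -> no constraint.
  x3: nu = 0, mu = 0 -> consistent with mu << nu.
  x4: nu = 8 > 0 -> no constraint.
  x5: nu = 0, mu = 0 -> consistent with mu << nu.
  x6: nu = 0, mu = 0 -> consistent with mu << nu.
No atom violates the condition. Therefore mu << nu.

yes


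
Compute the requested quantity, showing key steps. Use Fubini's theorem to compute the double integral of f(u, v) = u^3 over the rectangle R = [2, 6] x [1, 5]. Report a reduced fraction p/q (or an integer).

f(u, v) is a tensor product of a function of u and a function of v, and both factors are bounded continuous (hence Lebesgue integrable) on the rectangle, so Fubini's theorem applies:
  integral_R f d(m x m) = (integral_a1^b1 u^3 du) * (integral_a2^b2 1 dv).
Inner integral in u: integral_{2}^{6} u^3 du = (6^4 - 2^4)/4
  = 320.
Inner integral in v: integral_{1}^{5} 1 dv = (5^1 - 1^1)/1
  = 4.
Product: (320) * (4) = 1280.

1280


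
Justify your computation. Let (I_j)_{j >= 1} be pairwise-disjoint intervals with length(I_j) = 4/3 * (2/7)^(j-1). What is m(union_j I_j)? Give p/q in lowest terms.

By countable additivity of the Lebesgue measure on pairwise disjoint measurable sets,
  m(union_{j >= 1} I_j) = sum_{j >= 1} m(I_j) = sum_{j >= 1} a * r^(j-1),
  with a = 4/3 and r = 2/7.
Since 0 < r = 2/7 < 1, the geometric series converges:
  sum_{j >= 1} a * r^(j-1) = a / (1 - r).
  = 4/3 / (1 - 2/7)
  = 4/3 / (5/7)
  = 28/15.

28/15


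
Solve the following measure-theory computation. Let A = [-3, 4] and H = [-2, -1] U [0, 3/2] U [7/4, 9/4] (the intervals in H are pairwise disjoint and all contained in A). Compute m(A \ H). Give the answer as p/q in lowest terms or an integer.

The ambient interval has length m(A) = 4 - (-3) = 7.
Since the holes are disjoint and sit inside A, by finite additivity
  m(H) = sum_i (b_i - a_i), and m(A \ H) = m(A) - m(H).
Computing the hole measures:
  m(H_1) = -1 - (-2) = 1.
  m(H_2) = 3/2 - 0 = 3/2.
  m(H_3) = 9/4 - 7/4 = 1/2.
Summed: m(H) = 1 + 3/2 + 1/2 = 3.
So m(A \ H) = 7 - 3 = 4.

4


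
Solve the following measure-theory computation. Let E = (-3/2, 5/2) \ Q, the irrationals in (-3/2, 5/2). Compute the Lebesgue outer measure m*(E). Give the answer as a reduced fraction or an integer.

The interval I = (-3/2, 5/2) has m(I) = 5/2 - (-3/2) = 4 (endpoints are measure-zero, so open/closed/half-open agree). Write I = (I cap Q) u (I \ Q). The rationals in I are countable, so m*(I cap Q) = 0 (cover each rational by intervals whose total length is arbitrarily small). By countable subadditivity m*(I) <= m*(I cap Q) + m*(I \ Q), hence m*(I \ Q) >= m(I) = 4. The reverse inequality m*(I \ Q) <= m*(I) = 4 is trivial since (I \ Q) is a subset of I. Therefore m*(I \ Q) = 4.

4


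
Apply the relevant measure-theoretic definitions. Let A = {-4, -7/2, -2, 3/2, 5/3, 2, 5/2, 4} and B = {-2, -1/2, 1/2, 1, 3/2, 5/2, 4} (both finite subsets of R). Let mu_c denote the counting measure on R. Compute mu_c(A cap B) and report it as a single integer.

Counting measure on a finite set equals cardinality. mu_c(A cap B) = |A cap B| (elements appearing in both).
Enumerating the elements of A that also lie in B gives 4 element(s).
So mu_c(A cap B) = 4.

4


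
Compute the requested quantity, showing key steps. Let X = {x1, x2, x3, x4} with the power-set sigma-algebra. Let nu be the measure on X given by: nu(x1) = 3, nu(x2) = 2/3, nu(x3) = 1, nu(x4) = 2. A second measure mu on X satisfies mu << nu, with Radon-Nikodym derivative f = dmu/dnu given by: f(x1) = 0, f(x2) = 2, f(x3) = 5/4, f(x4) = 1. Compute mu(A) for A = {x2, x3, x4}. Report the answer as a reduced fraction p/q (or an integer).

By the defining property of the Radon-Nikodym derivative, for every measurable set A,
  mu(A) = integral_A f dnu.
Since nu is a discrete measure concentrated on the atoms of X, the integral over A reduces to the sum
  mu(A) = sum_{x in A} f(x) * nu({x}).
Computing each term:
  x2: f(x2) * nu(x2) = 2 * 2/3 = 4/3.
  x3: f(x3) * nu(x3) = 5/4 * 1 = 5/4.
  x4: f(x4) * nu(x4) = 1 * 2 = 2.
Summing: mu(A) = 4/3 + 5/4 + 2 = 55/12.

55/12


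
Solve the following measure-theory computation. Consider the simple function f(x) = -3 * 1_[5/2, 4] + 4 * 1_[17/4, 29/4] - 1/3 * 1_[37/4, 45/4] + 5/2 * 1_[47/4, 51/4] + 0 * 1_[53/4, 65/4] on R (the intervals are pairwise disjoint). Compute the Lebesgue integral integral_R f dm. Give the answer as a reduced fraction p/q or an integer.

For a simple function f = sum_i c_i * 1_{A_i} with disjoint A_i,
  integral f dm = sum_i c_i * m(A_i).
Lengths of the A_i:
  m(A_1) = 4 - 5/2 = 3/2.
  m(A_2) = 29/4 - 17/4 = 3.
  m(A_3) = 45/4 - 37/4 = 2.
  m(A_4) = 51/4 - 47/4 = 1.
  m(A_5) = 65/4 - 53/4 = 3.
Contributions c_i * m(A_i):
  (-3) * (3/2) = -9/2.
  (4) * (3) = 12.
  (-1/3) * (2) = -2/3.
  (5/2) * (1) = 5/2.
  (0) * (3) = 0.
Total: -9/2 + 12 - 2/3 + 5/2 + 0 = 28/3.

28/3


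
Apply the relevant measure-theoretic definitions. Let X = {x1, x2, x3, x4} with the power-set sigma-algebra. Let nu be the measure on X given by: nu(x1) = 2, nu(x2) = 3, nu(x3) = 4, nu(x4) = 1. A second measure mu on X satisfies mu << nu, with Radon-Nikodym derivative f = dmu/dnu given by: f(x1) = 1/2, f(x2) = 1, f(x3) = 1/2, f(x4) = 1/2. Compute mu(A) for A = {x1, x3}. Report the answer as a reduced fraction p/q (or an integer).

By the defining property of the Radon-Nikodym derivative, for every measurable set A,
  mu(A) = integral_A f dnu.
Since nu is a discrete measure concentrated on the atoms of X, the integral over A reduces to the sum
  mu(A) = sum_{x in A} f(x) * nu({x}).
Computing each term:
  x1: f(x1) * nu(x1) = 1/2 * 2 = 1.
  x3: f(x3) * nu(x3) = 1/2 * 4 = 2.
Summing: mu(A) = 1 + 2 = 3.

3


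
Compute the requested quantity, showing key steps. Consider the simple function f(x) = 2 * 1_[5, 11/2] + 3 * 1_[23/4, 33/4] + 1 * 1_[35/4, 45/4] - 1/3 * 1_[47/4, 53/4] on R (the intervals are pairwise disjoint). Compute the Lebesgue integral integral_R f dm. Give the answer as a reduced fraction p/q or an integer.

For a simple function f = sum_i c_i * 1_{A_i} with disjoint A_i,
  integral f dm = sum_i c_i * m(A_i).
Lengths of the A_i:
  m(A_1) = 11/2 - 5 = 1/2.
  m(A_2) = 33/4 - 23/4 = 5/2.
  m(A_3) = 45/4 - 35/4 = 5/2.
  m(A_4) = 53/4 - 47/4 = 3/2.
Contributions c_i * m(A_i):
  (2) * (1/2) = 1.
  (3) * (5/2) = 15/2.
  (1) * (5/2) = 5/2.
  (-1/3) * (3/2) = -1/2.
Total: 1 + 15/2 + 5/2 - 1/2 = 21/2.

21/2


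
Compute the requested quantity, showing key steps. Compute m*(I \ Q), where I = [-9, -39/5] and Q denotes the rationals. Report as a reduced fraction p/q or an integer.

The interval I = [-9, -39/5] has m(I) = -39/5 - (-9) = 6/5 (endpoints are measure-zero, so open/closed/half-open agree). Write I = (I cap Q) u (I \ Q). The rationals in I are countable, so m*(I cap Q) = 0 (cover each rational by intervals whose total length is arbitrarily small). By countable subadditivity m*(I) <= m*(I cap Q) + m*(I \ Q), hence m*(I \ Q) >= m(I) = 6/5. The reverse inequality m*(I \ Q) <= m*(I) = 6/5 is trivial since (I \ Q) is a subset of I. Therefore m*(I \ Q) = 6/5.

6/5


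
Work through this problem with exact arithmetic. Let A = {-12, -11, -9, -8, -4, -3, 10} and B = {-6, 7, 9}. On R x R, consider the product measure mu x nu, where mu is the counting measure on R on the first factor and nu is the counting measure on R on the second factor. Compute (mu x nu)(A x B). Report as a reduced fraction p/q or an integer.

For a measurable rectangle A x B, the product measure satisfies
  (mu x nu)(A x B) = mu(A) * nu(B).
  mu(A) = 7.
  nu(B) = 3.
  (mu x nu)(A x B) = 7 * 3 = 21.

21


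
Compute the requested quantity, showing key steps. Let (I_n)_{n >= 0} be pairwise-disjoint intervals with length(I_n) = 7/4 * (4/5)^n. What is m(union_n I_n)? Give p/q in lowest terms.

By countable additivity of the Lebesgue measure on pairwise disjoint measurable sets,
  m(union_{n >= 0} I_n) = sum_{n >= 0} m(I_n) = sum_{n >= 0} a * r^n,
  with a = 7/4 and r = 4/5.
Since 0 < r = 4/5 < 1, the geometric series converges:
  sum_{n >= 0} a * r^n = a / (1 - r).
  = 7/4 / (1 - 4/5)
  = 7/4 / (1/5)
  = 35/4.

35/4


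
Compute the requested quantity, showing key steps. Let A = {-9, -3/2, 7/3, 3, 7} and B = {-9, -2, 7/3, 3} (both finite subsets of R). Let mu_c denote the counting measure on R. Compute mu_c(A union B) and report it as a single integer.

Counting measure on a finite set equals cardinality. By inclusion-exclusion, |A union B| = |A| + |B| - |A cap B|.
|A| = 5, |B| = 4, |A cap B| = 3.
So mu_c(A union B) = 5 + 4 - 3 = 6.

6


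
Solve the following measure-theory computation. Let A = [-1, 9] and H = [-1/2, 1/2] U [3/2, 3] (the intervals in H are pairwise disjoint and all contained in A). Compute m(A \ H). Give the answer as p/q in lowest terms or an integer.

The ambient interval has length m(A) = 9 - (-1) = 10.
Since the holes are disjoint and sit inside A, by finite additivity
  m(H) = sum_i (b_i - a_i), and m(A \ H) = m(A) - m(H).
Computing the hole measures:
  m(H_1) = 1/2 - (-1/2) = 1.
  m(H_2) = 3 - 3/2 = 3/2.
Summed: m(H) = 1 + 3/2 = 5/2.
So m(A \ H) = 10 - 5/2 = 15/2.

15/2


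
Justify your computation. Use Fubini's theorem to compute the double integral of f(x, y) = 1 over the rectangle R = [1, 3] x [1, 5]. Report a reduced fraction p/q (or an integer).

f(x, y) is a tensor product of a function of x and a function of y, and both factors are bounded continuous (hence Lebesgue integrable) on the rectangle, so Fubini's theorem applies:
  integral_R f d(m x m) = (integral_a1^b1 1 dx) * (integral_a2^b2 1 dy).
Inner integral in x: integral_{1}^{3} 1 dx = (3^1 - 1^1)/1
  = 2.
Inner integral in y: integral_{1}^{5} 1 dy = (5^1 - 1^1)/1
  = 4.
Product: (2) * (4) = 8.

8


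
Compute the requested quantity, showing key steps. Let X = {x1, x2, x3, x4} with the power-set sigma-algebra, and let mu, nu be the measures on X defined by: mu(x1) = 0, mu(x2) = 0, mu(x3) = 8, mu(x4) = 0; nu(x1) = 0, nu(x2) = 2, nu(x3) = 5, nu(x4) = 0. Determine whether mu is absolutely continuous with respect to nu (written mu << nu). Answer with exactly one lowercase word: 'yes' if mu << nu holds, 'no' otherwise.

mu << nu means: every nu-null measurable set is also mu-null; equivalently, for every atom x, if nu({x}) = 0 then mu({x}) = 0.
Checking each atom:
  x1: nu = 0, mu = 0 -> consistent with mu << nu.
  x2: nu = 2 > 0 -> no constraint.
  x3: nu = 5 > 0 -> no constraint.
  x4: nu = 0, mu = 0 -> consistent with mu << nu.
No atom violates the condition. Therefore mu << nu.

yes


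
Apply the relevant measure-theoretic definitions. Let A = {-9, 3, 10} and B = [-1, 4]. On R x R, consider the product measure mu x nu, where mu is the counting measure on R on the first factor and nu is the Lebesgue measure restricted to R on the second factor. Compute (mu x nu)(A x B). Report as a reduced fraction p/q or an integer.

For a measurable rectangle A x B, the product measure satisfies
  (mu x nu)(A x B) = mu(A) * nu(B).
  mu(A) = 3.
  nu(B) = 5.
  (mu x nu)(A x B) = 3 * 5 = 15.

15


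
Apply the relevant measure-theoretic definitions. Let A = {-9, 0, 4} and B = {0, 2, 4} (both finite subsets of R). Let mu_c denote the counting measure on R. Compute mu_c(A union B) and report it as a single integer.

Counting measure on a finite set equals cardinality. By inclusion-exclusion, |A union B| = |A| + |B| - |A cap B|.
|A| = 3, |B| = 3, |A cap B| = 2.
So mu_c(A union B) = 3 + 3 - 2 = 4.

4


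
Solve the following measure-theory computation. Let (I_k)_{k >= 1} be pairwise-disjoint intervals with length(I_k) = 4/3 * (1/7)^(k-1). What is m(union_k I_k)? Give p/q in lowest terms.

By countable additivity of the Lebesgue measure on pairwise disjoint measurable sets,
  m(union_{k >= 1} I_k) = sum_{k >= 1} m(I_k) = sum_{k >= 1} a * r^(k-1),
  with a = 4/3 and r = 1/7.
Since 0 < r = 1/7 < 1, the geometric series converges:
  sum_{k >= 1} a * r^(k-1) = a / (1 - r).
  = 4/3 / (1 - 1/7)
  = 4/3 / (6/7)
  = 14/9.

14/9


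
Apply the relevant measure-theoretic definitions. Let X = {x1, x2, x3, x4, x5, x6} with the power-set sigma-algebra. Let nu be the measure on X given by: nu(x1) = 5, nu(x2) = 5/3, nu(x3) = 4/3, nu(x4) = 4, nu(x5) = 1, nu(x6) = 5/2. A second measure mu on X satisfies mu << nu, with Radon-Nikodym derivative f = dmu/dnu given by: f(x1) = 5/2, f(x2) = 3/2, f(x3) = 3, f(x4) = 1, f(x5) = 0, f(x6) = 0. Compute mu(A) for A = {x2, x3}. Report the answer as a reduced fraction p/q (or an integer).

By the defining property of the Radon-Nikodym derivative, for every measurable set A,
  mu(A) = integral_A f dnu.
Since nu is a discrete measure concentrated on the atoms of X, the integral over A reduces to the sum
  mu(A) = sum_{x in A} f(x) * nu({x}).
Computing each term:
  x2: f(x2) * nu(x2) = 3/2 * 5/3 = 5/2.
  x3: f(x3) * nu(x3) = 3 * 4/3 = 4.
Summing: mu(A) = 5/2 + 4 = 13/2.

13/2


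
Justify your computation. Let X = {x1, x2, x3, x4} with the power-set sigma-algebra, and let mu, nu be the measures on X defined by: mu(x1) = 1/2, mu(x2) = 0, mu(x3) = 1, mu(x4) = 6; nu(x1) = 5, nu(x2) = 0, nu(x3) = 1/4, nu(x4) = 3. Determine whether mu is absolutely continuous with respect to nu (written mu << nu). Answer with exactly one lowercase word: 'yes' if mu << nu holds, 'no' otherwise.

mu << nu means: every nu-null measurable set is also mu-null; equivalently, for every atom x, if nu({x}) = 0 then mu({x}) = 0.
Checking each atom:
  x1: nu = 5 > 0 -> no constraint.
  x2: nu = 0, mu = 0 -> consistent with mu << nu.
  x3: nu = 1/4 > 0 -> no constraint.
  x4: nu = 3 > 0 -> no constraint.
No atom violates the condition. Therefore mu << nu.

yes


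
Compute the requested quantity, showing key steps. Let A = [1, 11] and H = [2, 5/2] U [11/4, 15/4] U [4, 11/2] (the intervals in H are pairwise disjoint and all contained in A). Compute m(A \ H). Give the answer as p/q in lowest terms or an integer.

The ambient interval has length m(A) = 11 - 1 = 10.
Since the holes are disjoint and sit inside A, by finite additivity
  m(H) = sum_i (b_i - a_i), and m(A \ H) = m(A) - m(H).
Computing the hole measures:
  m(H_1) = 5/2 - 2 = 1/2.
  m(H_2) = 15/4 - 11/4 = 1.
  m(H_3) = 11/2 - 4 = 3/2.
Summed: m(H) = 1/2 + 1 + 3/2 = 3.
So m(A \ H) = 10 - 3 = 7.

7


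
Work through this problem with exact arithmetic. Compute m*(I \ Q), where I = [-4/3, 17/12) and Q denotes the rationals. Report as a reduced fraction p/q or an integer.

The interval I = [-4/3, 17/12) has m(I) = 17/12 - (-4/3) = 11/4 (endpoints are measure-zero, so open/closed/half-open agree). Write I = (I cap Q) u (I \ Q). The rationals in I are countable, so m*(I cap Q) = 0 (cover each rational by intervals whose total length is arbitrarily small). By countable subadditivity m*(I) <= m*(I cap Q) + m*(I \ Q), hence m*(I \ Q) >= m(I) = 11/4. The reverse inequality m*(I \ Q) <= m*(I) = 11/4 is trivial since (I \ Q) is a subset of I. Therefore m*(I \ Q) = 11/4.

11/4


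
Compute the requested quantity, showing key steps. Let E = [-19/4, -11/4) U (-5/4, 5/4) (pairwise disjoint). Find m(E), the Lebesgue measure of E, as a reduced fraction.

For pairwise disjoint intervals, m(union_i I_i) = sum_i m(I_i),
and m is invariant under swapping open/closed endpoints (single points have measure 0).
So m(E) = sum_i (b_i - a_i).
  I_1 has length -11/4 - (-19/4) = 2.
  I_2 has length 5/4 - (-5/4) = 5/2.
Summing:
  m(E) = 2 + 5/2 = 9/2.

9/2


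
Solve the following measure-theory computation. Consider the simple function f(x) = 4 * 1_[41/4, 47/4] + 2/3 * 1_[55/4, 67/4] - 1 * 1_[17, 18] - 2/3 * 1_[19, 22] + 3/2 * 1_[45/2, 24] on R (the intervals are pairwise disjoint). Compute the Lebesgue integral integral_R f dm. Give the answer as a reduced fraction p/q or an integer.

For a simple function f = sum_i c_i * 1_{A_i} with disjoint A_i,
  integral f dm = sum_i c_i * m(A_i).
Lengths of the A_i:
  m(A_1) = 47/4 - 41/4 = 3/2.
  m(A_2) = 67/4 - 55/4 = 3.
  m(A_3) = 18 - 17 = 1.
  m(A_4) = 22 - 19 = 3.
  m(A_5) = 24 - 45/2 = 3/2.
Contributions c_i * m(A_i):
  (4) * (3/2) = 6.
  (2/3) * (3) = 2.
  (-1) * (1) = -1.
  (-2/3) * (3) = -2.
  (3/2) * (3/2) = 9/4.
Total: 6 + 2 - 1 - 2 + 9/4 = 29/4.

29/4


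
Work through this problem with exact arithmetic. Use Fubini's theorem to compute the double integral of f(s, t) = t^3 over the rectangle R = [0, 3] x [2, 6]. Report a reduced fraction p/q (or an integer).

f(s, t) is a tensor product of a function of s and a function of t, and both factors are bounded continuous (hence Lebesgue integrable) on the rectangle, so Fubini's theorem applies:
  integral_R f d(m x m) = (integral_a1^b1 1 ds) * (integral_a2^b2 t^3 dt).
Inner integral in s: integral_{0}^{3} 1 ds = (3^1 - 0^1)/1
  = 3.
Inner integral in t: integral_{2}^{6} t^3 dt = (6^4 - 2^4)/4
  = 320.
Product: (3) * (320) = 960.

960


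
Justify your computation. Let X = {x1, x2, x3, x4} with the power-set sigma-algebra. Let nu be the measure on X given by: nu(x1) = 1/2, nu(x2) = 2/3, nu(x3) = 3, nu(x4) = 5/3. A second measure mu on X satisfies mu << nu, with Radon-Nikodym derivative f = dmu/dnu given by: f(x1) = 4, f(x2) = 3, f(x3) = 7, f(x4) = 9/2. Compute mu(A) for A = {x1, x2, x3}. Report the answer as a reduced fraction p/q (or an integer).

By the defining property of the Radon-Nikodym derivative, for every measurable set A,
  mu(A) = integral_A f dnu.
Since nu is a discrete measure concentrated on the atoms of X, the integral over A reduces to the sum
  mu(A) = sum_{x in A} f(x) * nu({x}).
Computing each term:
  x1: f(x1) * nu(x1) = 4 * 1/2 = 2.
  x2: f(x2) * nu(x2) = 3 * 2/3 = 2.
  x3: f(x3) * nu(x3) = 7 * 3 = 21.
Summing: mu(A) = 2 + 2 + 21 = 25.

25


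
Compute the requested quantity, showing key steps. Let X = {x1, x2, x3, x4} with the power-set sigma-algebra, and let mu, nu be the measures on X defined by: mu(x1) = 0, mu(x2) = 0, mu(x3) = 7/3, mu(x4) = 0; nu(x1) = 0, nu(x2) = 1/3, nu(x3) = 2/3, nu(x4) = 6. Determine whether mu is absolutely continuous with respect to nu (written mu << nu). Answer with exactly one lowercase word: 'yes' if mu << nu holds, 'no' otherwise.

mu << nu means: every nu-null measurable set is also mu-null; equivalently, for every atom x, if nu({x}) = 0 then mu({x}) = 0.
Checking each atom:
  x1: nu = 0, mu = 0 -> consistent with mu << nu.
  x2: nu = 1/3 > 0 -> no constraint.
  x3: nu = 2/3 > 0 -> no constraint.
  x4: nu = 6 > 0 -> no constraint.
No atom violates the condition. Therefore mu << nu.

yes


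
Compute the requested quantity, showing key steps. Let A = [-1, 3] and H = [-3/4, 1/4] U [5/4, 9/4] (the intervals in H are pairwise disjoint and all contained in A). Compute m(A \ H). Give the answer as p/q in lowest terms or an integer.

The ambient interval has length m(A) = 3 - (-1) = 4.
Since the holes are disjoint and sit inside A, by finite additivity
  m(H) = sum_i (b_i - a_i), and m(A \ H) = m(A) - m(H).
Computing the hole measures:
  m(H_1) = 1/4 - (-3/4) = 1.
  m(H_2) = 9/4 - 5/4 = 1.
Summed: m(H) = 1 + 1 = 2.
So m(A \ H) = 4 - 2 = 2.

2


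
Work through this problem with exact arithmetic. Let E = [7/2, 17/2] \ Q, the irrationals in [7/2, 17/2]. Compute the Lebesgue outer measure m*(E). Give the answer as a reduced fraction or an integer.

The interval I = [7/2, 17/2] has m(I) = 17/2 - 7/2 = 5 (endpoints are measure-zero, so open/closed/half-open agree). Write I = (I cap Q) u (I \ Q). The rationals in I are countable, so m*(I cap Q) = 0 (cover each rational by intervals whose total length is arbitrarily small). By countable subadditivity m*(I) <= m*(I cap Q) + m*(I \ Q), hence m*(I \ Q) >= m(I) = 5. The reverse inequality m*(I \ Q) <= m*(I) = 5 is trivial since (I \ Q) is a subset of I. Therefore m*(I \ Q) = 5.

5


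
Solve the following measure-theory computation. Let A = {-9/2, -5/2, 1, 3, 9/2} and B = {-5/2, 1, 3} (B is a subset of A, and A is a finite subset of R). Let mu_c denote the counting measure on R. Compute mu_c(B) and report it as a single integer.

Counting measure assigns mu_c(E) = |E| (number of elements) when E is finite.
B has 3 element(s), so mu_c(B) = 3.

3


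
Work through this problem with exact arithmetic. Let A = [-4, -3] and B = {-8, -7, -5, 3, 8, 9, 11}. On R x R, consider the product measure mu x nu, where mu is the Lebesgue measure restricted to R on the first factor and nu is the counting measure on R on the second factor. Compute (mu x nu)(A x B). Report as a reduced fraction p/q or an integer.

For a measurable rectangle A x B, the product measure satisfies
  (mu x nu)(A x B) = mu(A) * nu(B).
  mu(A) = 1.
  nu(B) = 7.
  (mu x nu)(A x B) = 1 * 7 = 7.

7


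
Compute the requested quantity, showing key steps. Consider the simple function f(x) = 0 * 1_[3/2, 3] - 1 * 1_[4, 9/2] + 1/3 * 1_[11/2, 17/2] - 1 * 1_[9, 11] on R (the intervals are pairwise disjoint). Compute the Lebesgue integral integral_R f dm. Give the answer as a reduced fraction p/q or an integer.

For a simple function f = sum_i c_i * 1_{A_i} with disjoint A_i,
  integral f dm = sum_i c_i * m(A_i).
Lengths of the A_i:
  m(A_1) = 3 - 3/2 = 3/2.
  m(A_2) = 9/2 - 4 = 1/2.
  m(A_3) = 17/2 - 11/2 = 3.
  m(A_4) = 11 - 9 = 2.
Contributions c_i * m(A_i):
  (0) * (3/2) = 0.
  (-1) * (1/2) = -1/2.
  (1/3) * (3) = 1.
  (-1) * (2) = -2.
Total: 0 - 1/2 + 1 - 2 = -3/2.

-3/2


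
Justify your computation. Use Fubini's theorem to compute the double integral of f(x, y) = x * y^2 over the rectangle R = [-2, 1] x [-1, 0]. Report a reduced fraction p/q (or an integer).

f(x, y) is a tensor product of a function of x and a function of y, and both factors are bounded continuous (hence Lebesgue integrable) on the rectangle, so Fubini's theorem applies:
  integral_R f d(m x m) = (integral_a1^b1 x dx) * (integral_a2^b2 y^2 dy).
Inner integral in x: integral_{-2}^{1} x dx = (1^2 - (-2)^2)/2
  = -3/2.
Inner integral in y: integral_{-1}^{0} y^2 dy = (0^3 - (-1)^3)/3
  = 1/3.
Product: (-3/2) * (1/3) = -1/2.

-1/2


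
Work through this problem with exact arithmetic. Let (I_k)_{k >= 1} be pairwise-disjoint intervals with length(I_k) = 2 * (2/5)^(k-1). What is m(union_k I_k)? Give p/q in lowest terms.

By countable additivity of the Lebesgue measure on pairwise disjoint measurable sets,
  m(union_{k >= 1} I_k) = sum_{k >= 1} m(I_k) = sum_{k >= 1} a * r^(k-1),
  with a = 2 and r = 2/5.
Since 0 < r = 2/5 < 1, the geometric series converges:
  sum_{k >= 1} a * r^(k-1) = a / (1 - r).
  = 2 / (1 - 2/5)
  = 2 / (3/5)
  = 10/3.

10/3


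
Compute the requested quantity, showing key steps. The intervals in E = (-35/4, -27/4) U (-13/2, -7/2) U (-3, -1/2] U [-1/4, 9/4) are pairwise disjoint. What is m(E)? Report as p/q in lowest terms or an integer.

For pairwise disjoint intervals, m(union_i I_i) = sum_i m(I_i),
and m is invariant under swapping open/closed endpoints (single points have measure 0).
So m(E) = sum_i (b_i - a_i).
  I_1 has length -27/4 - (-35/4) = 2.
  I_2 has length -7/2 - (-13/2) = 3.
  I_3 has length -1/2 - (-3) = 5/2.
  I_4 has length 9/4 - (-1/4) = 5/2.
Summing:
  m(E) = 2 + 3 + 5/2 + 5/2 = 10.

10


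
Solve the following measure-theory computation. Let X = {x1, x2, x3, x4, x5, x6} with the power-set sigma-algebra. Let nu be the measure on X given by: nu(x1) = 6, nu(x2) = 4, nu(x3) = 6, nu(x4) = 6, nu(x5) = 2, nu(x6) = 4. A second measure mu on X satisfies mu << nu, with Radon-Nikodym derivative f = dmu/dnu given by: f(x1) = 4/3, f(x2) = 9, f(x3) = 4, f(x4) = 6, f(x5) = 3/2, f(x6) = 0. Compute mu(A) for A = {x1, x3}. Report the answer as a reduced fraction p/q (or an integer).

By the defining property of the Radon-Nikodym derivative, for every measurable set A,
  mu(A) = integral_A f dnu.
Since nu is a discrete measure concentrated on the atoms of X, the integral over A reduces to the sum
  mu(A) = sum_{x in A} f(x) * nu({x}).
Computing each term:
  x1: f(x1) * nu(x1) = 4/3 * 6 = 8.
  x3: f(x3) * nu(x3) = 4 * 6 = 24.
Summing: mu(A) = 8 + 24 = 32.

32


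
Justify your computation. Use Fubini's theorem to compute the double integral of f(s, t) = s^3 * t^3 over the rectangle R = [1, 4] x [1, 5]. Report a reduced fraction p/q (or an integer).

f(s, t) is a tensor product of a function of s and a function of t, and both factors are bounded continuous (hence Lebesgue integrable) on the rectangle, so Fubini's theorem applies:
  integral_R f d(m x m) = (integral_a1^b1 s^3 ds) * (integral_a2^b2 t^3 dt).
Inner integral in s: integral_{1}^{4} s^3 ds = (4^4 - 1^4)/4
  = 255/4.
Inner integral in t: integral_{1}^{5} t^3 dt = (5^4 - 1^4)/4
  = 156.
Product: (255/4) * (156) = 9945.

9945


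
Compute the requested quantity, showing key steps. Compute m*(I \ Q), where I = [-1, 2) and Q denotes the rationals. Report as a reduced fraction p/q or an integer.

The interval I = [-1, 2) has m(I) = 2 - (-1) = 3 (endpoints are measure-zero, so open/closed/half-open agree). Write I = (I cap Q) u (I \ Q). The rationals in I are countable, so m*(I cap Q) = 0 (cover each rational by intervals whose total length is arbitrarily small). By countable subadditivity m*(I) <= m*(I cap Q) + m*(I \ Q), hence m*(I \ Q) >= m(I) = 3. The reverse inequality m*(I \ Q) <= m*(I) = 3 is trivial since (I \ Q) is a subset of I. Therefore m*(I \ Q) = 3.

3


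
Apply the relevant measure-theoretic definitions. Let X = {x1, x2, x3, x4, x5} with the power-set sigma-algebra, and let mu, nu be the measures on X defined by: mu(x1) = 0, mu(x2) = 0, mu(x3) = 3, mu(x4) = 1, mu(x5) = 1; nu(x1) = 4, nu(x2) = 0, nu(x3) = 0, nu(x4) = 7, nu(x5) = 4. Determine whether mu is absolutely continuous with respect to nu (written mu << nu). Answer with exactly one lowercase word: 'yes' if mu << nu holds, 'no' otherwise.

mu << nu means: every nu-null measurable set is also mu-null; equivalently, for every atom x, if nu({x}) = 0 then mu({x}) = 0.
Checking each atom:
  x1: nu = 4 > 0 -> no constraint.
  x2: nu = 0, mu = 0 -> consistent with mu << nu.
  x3: nu = 0, mu = 3 > 0 -> violates mu << nu.
  x4: nu = 7 > 0 -> no constraint.
  x5: nu = 4 > 0 -> no constraint.
The atom(s) x3 violate the condition (nu = 0 but mu > 0). Therefore mu is NOT absolutely continuous w.r.t. nu.

no


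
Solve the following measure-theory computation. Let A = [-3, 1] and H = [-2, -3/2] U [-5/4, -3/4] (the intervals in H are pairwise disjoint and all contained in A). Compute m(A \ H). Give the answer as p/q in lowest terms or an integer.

The ambient interval has length m(A) = 1 - (-3) = 4.
Since the holes are disjoint and sit inside A, by finite additivity
  m(H) = sum_i (b_i - a_i), and m(A \ H) = m(A) - m(H).
Computing the hole measures:
  m(H_1) = -3/2 - (-2) = 1/2.
  m(H_2) = -3/4 - (-5/4) = 1/2.
Summed: m(H) = 1/2 + 1/2 = 1.
So m(A \ H) = 4 - 1 = 3.

3


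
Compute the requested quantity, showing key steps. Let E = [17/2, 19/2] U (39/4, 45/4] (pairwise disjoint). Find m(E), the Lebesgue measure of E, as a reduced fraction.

For pairwise disjoint intervals, m(union_i I_i) = sum_i m(I_i),
and m is invariant under swapping open/closed endpoints (single points have measure 0).
So m(E) = sum_i (b_i - a_i).
  I_1 has length 19/2 - 17/2 = 1.
  I_2 has length 45/4 - 39/4 = 3/2.
Summing:
  m(E) = 1 + 3/2 = 5/2.

5/2


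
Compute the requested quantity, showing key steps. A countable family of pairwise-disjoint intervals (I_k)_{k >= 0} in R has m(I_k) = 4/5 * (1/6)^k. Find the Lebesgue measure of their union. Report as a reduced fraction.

By countable additivity of the Lebesgue measure on pairwise disjoint measurable sets,
  m(union_{k >= 0} I_k) = sum_{k >= 0} m(I_k) = sum_{k >= 0} a * r^k,
  with a = 4/5 and r = 1/6.
Since 0 < r = 1/6 < 1, the geometric series converges:
  sum_{k >= 0} a * r^k = a / (1 - r).
  = 4/5 / (1 - 1/6)
  = 4/5 / (5/6)
  = 24/25.

24/25


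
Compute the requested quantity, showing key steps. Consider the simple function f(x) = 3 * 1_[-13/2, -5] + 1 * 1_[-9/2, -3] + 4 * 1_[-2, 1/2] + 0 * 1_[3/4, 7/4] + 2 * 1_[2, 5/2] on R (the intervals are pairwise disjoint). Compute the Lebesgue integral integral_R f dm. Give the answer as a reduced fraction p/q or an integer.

For a simple function f = sum_i c_i * 1_{A_i} with disjoint A_i,
  integral f dm = sum_i c_i * m(A_i).
Lengths of the A_i:
  m(A_1) = -5 - (-13/2) = 3/2.
  m(A_2) = -3 - (-9/2) = 3/2.
  m(A_3) = 1/2 - (-2) = 5/2.
  m(A_4) = 7/4 - 3/4 = 1.
  m(A_5) = 5/2 - 2 = 1/2.
Contributions c_i * m(A_i):
  (3) * (3/2) = 9/2.
  (1) * (3/2) = 3/2.
  (4) * (5/2) = 10.
  (0) * (1) = 0.
  (2) * (1/2) = 1.
Total: 9/2 + 3/2 + 10 + 0 + 1 = 17.

17


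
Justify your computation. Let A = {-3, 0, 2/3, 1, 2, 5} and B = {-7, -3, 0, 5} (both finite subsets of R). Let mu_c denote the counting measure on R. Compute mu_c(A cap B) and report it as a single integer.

Counting measure on a finite set equals cardinality. mu_c(A cap B) = |A cap B| (elements appearing in both).
Enumerating the elements of A that also lie in B gives 3 element(s).
So mu_c(A cap B) = 3.

3


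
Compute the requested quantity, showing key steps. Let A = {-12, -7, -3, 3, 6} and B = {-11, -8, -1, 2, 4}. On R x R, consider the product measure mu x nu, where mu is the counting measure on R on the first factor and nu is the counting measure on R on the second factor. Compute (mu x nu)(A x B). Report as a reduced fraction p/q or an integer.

For a measurable rectangle A x B, the product measure satisfies
  (mu x nu)(A x B) = mu(A) * nu(B).
  mu(A) = 5.
  nu(B) = 5.
  (mu x nu)(A x B) = 5 * 5 = 25.

25
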